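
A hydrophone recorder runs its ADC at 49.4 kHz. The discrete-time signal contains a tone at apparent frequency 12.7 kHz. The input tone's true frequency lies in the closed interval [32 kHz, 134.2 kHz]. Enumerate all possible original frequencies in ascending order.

36.7 kHz, 62.1 kHz, 86.1 kHz, 111.5 kHz

Frequencies that alias to 12.7 kHz are k·fs ± 12.7 kHz for integer k ≥ 0.
k=0: 12.7 kHz.
k=1: 36.7 kHz, 62.1 kHz.
k=2: 86.1 kHz, 111.5 kHz.
k=3: 135.5 kHz, 160.9 kHz.
Within [32 kHz, 134.2 kHz]: 36.7 kHz, 62.1 kHz, 86.1 kHz, 111.5 kHz.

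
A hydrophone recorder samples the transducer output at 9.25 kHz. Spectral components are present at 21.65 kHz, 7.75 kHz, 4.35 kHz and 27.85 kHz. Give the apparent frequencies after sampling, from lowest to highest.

fs/2 = 4.625 kHz.
21.65 kHz mod fs = 3.15 kHz.
3.15 kHz ≤ fs/2 = 4.625 kHz, appears at 3.15 kHz.
7.75 kHz > fs/2 = 4.625 kHz, folds to fs − 7.75 kHz = 1.5 kHz.
4.35 kHz ≤ fs/2 = 4.625 kHz, passes unchanged.
27.85 kHz mod fs = 0.1 kHz.
0.1 kHz ≤ fs/2 = 4.625 kHz, appears at 0.1 kHz.
Distinct values: {0.1 kHz, 1.5 kHz, 3.15 kHz, 4.35 kHz}.

0.1 kHz, 1.5 kHz, 3.15 kHz, 4.35 kHz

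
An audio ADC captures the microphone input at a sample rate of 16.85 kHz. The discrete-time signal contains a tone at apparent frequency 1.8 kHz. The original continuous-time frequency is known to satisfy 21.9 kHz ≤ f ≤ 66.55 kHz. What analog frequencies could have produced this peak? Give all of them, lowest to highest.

31.9 kHz, 35.5 kHz, 48.75 kHz, 52.35 kHz, 65.6 kHz

Frequencies that alias to 1.8 kHz are k·fs ± 1.8 kHz for integer k ≥ 0.
k=0: 1.8 kHz.
k=1: 15.05 kHz, 18.65 kHz.
k=2: 31.9 kHz, 35.5 kHz.
k=3: 48.75 kHz, 52.35 kHz.
k=4: 65.6 kHz, 69.2 kHz.
k=5: 82.45 kHz, 86.05 kHz.
Within [21.9 kHz, 66.55 kHz]: 31.9 kHz, 35.5 kHz, 48.75 kHz, 52.35 kHz, 65.6 kHz.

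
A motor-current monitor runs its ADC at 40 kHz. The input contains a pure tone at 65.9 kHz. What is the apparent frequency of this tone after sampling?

65.9 kHz mod fs = 25.9 kHz.
25.9 kHz > fs/2 = 20 kHz, folds to fs − 25.9 kHz = 14.1 kHz.

14.1 kHz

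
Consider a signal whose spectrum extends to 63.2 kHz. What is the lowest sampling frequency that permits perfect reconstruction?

Nyquist rate = 2 × 63.2 kHz = 126.4 kHz.

126.4 kHz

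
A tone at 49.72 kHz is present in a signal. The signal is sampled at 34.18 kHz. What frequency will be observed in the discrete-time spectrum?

15.54 kHz

49.72 kHz mod fs = 15.54 kHz.
15.54 kHz ≤ fs/2 = 17.09 kHz, appears at 15.54 kHz.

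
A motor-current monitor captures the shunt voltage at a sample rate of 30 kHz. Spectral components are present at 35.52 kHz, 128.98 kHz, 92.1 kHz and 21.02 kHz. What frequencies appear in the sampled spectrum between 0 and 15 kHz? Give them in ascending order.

fs/2 = 15 kHz.
35.52 kHz mod fs = 5.52 kHz.
5.52 kHz ≤ fs/2 = 15 kHz, appears at 5.52 kHz.
128.98 kHz mod fs = 8.98 kHz.
8.98 kHz ≤ fs/2 = 15 kHz, appears at 8.98 kHz.
92.1 kHz mod fs = 2.1 kHz.
2.1 kHz ≤ fs/2 = 15 kHz, appears at 2.1 kHz.
21.02 kHz > fs/2 = 15 kHz, folds to fs − 21.02 kHz = 8.98 kHz.
Distinct values: {2.1 kHz, 5.52 kHz, 8.98 kHz}.

2.1 kHz, 5.52 kHz, 8.98 kHz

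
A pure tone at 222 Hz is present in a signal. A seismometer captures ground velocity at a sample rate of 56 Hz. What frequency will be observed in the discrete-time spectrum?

222 Hz mod fs = 54 Hz.
54 Hz > fs/2 = 28 Hz, folds to fs − 54 Hz = 2 Hz.

2 Hz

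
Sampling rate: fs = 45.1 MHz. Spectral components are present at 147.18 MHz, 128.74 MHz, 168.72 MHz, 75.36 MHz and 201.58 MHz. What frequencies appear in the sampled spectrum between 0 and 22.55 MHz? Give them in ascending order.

6.56 MHz, 11.68 MHz, 11.88 MHz, 14.84 MHz, 21.18 MHz

fs/2 = 22.55 MHz.
147.18 MHz mod fs = 11.88 MHz.
11.88 MHz ≤ fs/2 = 22.55 MHz, appears at 11.88 MHz.
128.74 MHz mod fs = 38.54 MHz.
38.54 MHz > fs/2 = 22.55 MHz, folds to fs − 38.54 MHz = 6.56 MHz.
168.72 MHz mod fs = 33.42 MHz.
33.42 MHz > fs/2 = 22.55 MHz, folds to fs − 33.42 MHz = 11.68 MHz.
75.36 MHz mod fs = 30.26 MHz.
30.26 MHz > fs/2 = 22.55 MHz, folds to fs − 30.26 MHz = 14.84 MHz.
201.58 MHz mod fs = 21.18 MHz.
21.18 MHz ≤ fs/2 = 22.55 MHz, appears at 21.18 MHz.
Distinct values: {6.56 MHz, 11.68 MHz, 11.88 MHz, 14.84 MHz, 21.18 MHz}.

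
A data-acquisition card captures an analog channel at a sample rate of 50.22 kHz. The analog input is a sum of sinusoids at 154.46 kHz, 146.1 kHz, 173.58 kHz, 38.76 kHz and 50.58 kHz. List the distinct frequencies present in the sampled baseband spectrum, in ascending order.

0.36 kHz, 3.8 kHz, 4.56 kHz, 11.46 kHz, 22.92 kHz

fs/2 = 25.11 kHz.
154.46 kHz mod fs = 3.8 kHz.
3.8 kHz ≤ fs/2 = 25.11 kHz, appears at 3.8 kHz.
146.1 kHz mod fs = 45.66 kHz.
45.66 kHz > fs/2 = 25.11 kHz, folds to fs − 45.66 kHz = 4.56 kHz.
173.58 kHz mod fs = 22.92 kHz.
22.92 kHz ≤ fs/2 = 25.11 kHz, appears at 22.92 kHz.
38.76 kHz > fs/2 = 25.11 kHz, folds to fs − 38.76 kHz = 11.46 kHz.
50.58 kHz mod fs = 0.36 kHz.
0.36 kHz ≤ fs/2 = 25.11 kHz, appears at 0.36 kHz.
Distinct values: {0.36 kHz, 3.8 kHz, 4.56 kHz, 11.46 kHz, 22.92 kHz}.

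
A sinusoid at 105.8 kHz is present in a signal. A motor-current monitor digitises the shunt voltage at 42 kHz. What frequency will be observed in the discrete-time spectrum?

20.2 kHz

105.8 kHz mod fs = 21.8 kHz.
21.8 kHz > fs/2 = 21 kHz, folds to fs − 21.8 kHz = 20.2 kHz.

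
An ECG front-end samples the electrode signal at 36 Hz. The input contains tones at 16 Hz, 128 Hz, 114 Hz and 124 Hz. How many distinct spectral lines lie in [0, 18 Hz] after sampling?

2

fs/2 = 18 Hz.
16 Hz ≤ fs/2 = 18 Hz, passes unchanged.
128 Hz mod fs = 20 Hz.
20 Hz > fs/2 = 18 Hz, folds to fs − 20 Hz = 16 Hz.
114 Hz mod fs = 6 Hz.
6 Hz ≤ fs/2 = 18 Hz, appears at 6 Hz.
124 Hz mod fs = 16 Hz.
16 Hz ≤ fs/2 = 18 Hz, appears at 16 Hz.
Distinct values: {6 Hz, 16 Hz} → 2.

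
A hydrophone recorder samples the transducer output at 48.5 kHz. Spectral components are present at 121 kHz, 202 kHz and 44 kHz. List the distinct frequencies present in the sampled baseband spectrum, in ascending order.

4.5 kHz, 8 kHz, 24 kHz

fs/2 = 24.25 kHz.
121 kHz mod fs = 24 kHz.
24 kHz ≤ fs/2 = 24.25 kHz, appears at 24 kHz.
202 kHz mod fs = 8 kHz.
8 kHz ≤ fs/2 = 24.25 kHz, appears at 8 kHz.
44 kHz > fs/2 = 24.25 kHz, folds to fs − 44 kHz = 4.5 kHz.
Distinct values: {4.5 kHz, 8 kHz, 24 kHz}.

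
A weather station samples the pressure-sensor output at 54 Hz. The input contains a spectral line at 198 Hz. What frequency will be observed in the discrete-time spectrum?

198 Hz mod fs = 36 Hz.
36 Hz > fs/2 = 27 Hz, folds to fs − 36 Hz = 18 Hz.

18 Hz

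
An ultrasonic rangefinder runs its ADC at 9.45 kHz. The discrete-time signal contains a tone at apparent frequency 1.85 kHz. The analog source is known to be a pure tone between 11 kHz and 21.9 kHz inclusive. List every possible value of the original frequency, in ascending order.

11.3 kHz, 17.05 kHz, 20.75 kHz

Frequencies that alias to 1.85 kHz are k·fs ± 1.85 kHz for integer k ≥ 0.
k=0: 1.85 kHz.
k=1: 7.6 kHz, 11.3 kHz.
k=2: 17.05 kHz, 20.75 kHz.
k=3: 26.5 kHz, 30.2 kHz.
Within [11 kHz, 21.9 kHz]: 11.3 kHz, 17.05 kHz, 20.75 kHz.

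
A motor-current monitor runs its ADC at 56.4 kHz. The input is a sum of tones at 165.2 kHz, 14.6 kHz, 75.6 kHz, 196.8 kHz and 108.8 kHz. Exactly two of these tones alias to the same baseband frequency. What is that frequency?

4 kHz

fs/2 = 28.2 kHz.
165.2 kHz mod fs = 52.4 kHz.
52.4 kHz > fs/2 = 28.2 kHz, folds to fs − 52.4 kHz = 4 kHz.
14.6 kHz ≤ fs/2 = 28.2 kHz, passes unchanged.
75.6 kHz mod fs = 19.2 kHz.
19.2 kHz ≤ fs/2 = 28.2 kHz, appears at 19.2 kHz.
196.8 kHz mod fs = 27.6 kHz.
27.6 kHz ≤ fs/2 = 28.2 kHz, appears at 27.6 kHz.
108.8 kHz mod fs = 52.4 kHz.
52.4 kHz > fs/2 = 28.2 kHz, folds to fs − 52.4 kHz = 4 kHz.
108.8 kHz and 165.2 kHz both map to 4 kHz.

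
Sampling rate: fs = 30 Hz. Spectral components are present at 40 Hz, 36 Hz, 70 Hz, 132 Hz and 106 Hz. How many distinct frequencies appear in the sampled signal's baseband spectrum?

fs/2 = 15 Hz.
40 Hz mod fs = 10 Hz.
10 Hz ≤ fs/2 = 15 Hz, appears at 10 Hz.
36 Hz mod fs = 6 Hz.
6 Hz ≤ fs/2 = 15 Hz, appears at 6 Hz.
70 Hz mod fs = 10 Hz.
10 Hz ≤ fs/2 = 15 Hz, appears at 10 Hz.
132 Hz mod fs = 12 Hz.
12 Hz ≤ fs/2 = 15 Hz, appears at 12 Hz.
106 Hz mod fs = 16 Hz.
16 Hz > fs/2 = 15 Hz, folds to fs − 16 Hz = 14 Hz.
Distinct values: {6 Hz, 10 Hz, 12 Hz, 14 Hz} → 4.

4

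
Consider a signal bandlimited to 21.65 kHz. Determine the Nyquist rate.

Nyquist rate = 2 × 21.65 kHz = 43.3 kHz.

43.3 kHz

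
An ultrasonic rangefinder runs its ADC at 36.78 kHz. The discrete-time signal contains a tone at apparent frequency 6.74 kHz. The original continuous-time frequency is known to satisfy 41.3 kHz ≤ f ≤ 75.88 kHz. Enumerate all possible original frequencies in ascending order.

Frequencies that alias to 6.74 kHz are k·fs ± 6.74 kHz for integer k ≥ 0.
k=0: 6.74 kHz.
k=1: 30.04 kHz, 43.52 kHz.
k=2: 66.82 kHz, 80.3 kHz.
k=3: 103.6 kHz, 117.08 kHz.
Within [41.3 kHz, 75.88 kHz]: 43.52 kHz, 66.82 kHz.

43.52 kHz, 66.82 kHz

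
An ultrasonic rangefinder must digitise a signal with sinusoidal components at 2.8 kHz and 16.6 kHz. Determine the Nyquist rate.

Highest-frequency component: 16.6 kHz.
Nyquist rate = 2 × 16.6 kHz = 33.2 kHz.

33.2 kHz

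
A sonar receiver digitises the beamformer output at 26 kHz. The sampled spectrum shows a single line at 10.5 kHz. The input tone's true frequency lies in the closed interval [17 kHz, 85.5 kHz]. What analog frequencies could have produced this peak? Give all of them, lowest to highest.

Frequencies that alias to 10.5 kHz are k·fs ± 10.5 kHz for integer k ≥ 0.
k=0: 10.5 kHz.
k=1: 15.5 kHz, 36.5 kHz.
k=2: 41.5 kHz, 62.5 kHz.
k=3: 67.5 kHz, 88.5 kHz.
k=4: 93.5 kHz, 114.5 kHz.
Within [17 kHz, 85.5 kHz]: 36.5 kHz, 41.5 kHz, 62.5 kHz, 67.5 kHz.

36.5 kHz, 41.5 kHz, 62.5 kHz, 67.5 kHz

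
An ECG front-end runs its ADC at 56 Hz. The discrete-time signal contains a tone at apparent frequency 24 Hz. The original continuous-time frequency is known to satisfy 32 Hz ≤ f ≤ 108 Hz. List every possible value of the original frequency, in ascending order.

32 Hz, 80 Hz, 88 Hz

Frequencies that alias to 24 Hz are k·fs ± 24 Hz for integer k ≥ 0.
k=0: 24 Hz.
k=1: 32 Hz, 80 Hz.
k=2: 88 Hz, 136 Hz.
k=3: 144 Hz, 192 Hz.
Within [32 Hz, 108 Hz]: 32 Hz, 80 Hz, 88 Hz.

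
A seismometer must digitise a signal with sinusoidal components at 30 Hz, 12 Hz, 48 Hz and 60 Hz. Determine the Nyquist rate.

Highest-frequency component: 60 Hz.
Nyquist rate = 2 × 60 Hz = 120 Hz.

120 Hz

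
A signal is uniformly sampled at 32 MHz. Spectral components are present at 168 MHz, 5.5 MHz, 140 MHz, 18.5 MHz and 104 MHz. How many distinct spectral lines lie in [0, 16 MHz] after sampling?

4

fs/2 = 16 MHz.
168 MHz mod fs = 8 MHz.
8 MHz ≤ fs/2 = 16 MHz, appears at 8 MHz.
5.5 MHz ≤ fs/2 = 16 MHz, passes unchanged.
140 MHz mod fs = 12 MHz.
12 MHz ≤ fs/2 = 16 MHz, appears at 12 MHz.
18.5 MHz > fs/2 = 16 MHz, folds to fs − 18.5 MHz = 13.5 MHz.
104 MHz mod fs = 8 MHz.
8 MHz ≤ fs/2 = 16 MHz, appears at 8 MHz.
Distinct values: {5.5 MHz, 8 MHz, 12 MHz, 13.5 MHz} → 4.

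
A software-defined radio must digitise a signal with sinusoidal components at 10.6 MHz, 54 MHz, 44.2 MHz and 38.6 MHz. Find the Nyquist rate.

108 MHz

Highest-frequency component: 54 MHz.
Nyquist rate = 2 × 54 MHz = 108 MHz.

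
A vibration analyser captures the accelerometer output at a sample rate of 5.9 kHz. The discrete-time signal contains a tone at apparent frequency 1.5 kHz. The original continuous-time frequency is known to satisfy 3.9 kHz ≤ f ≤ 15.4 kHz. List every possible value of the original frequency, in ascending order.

4.4 kHz, 7.4 kHz, 10.3 kHz, 13.3 kHz

Frequencies that alias to 1.5 kHz are k·fs ± 1.5 kHz for integer k ≥ 0.
k=0: 1.5 kHz.
k=1: 4.4 kHz, 7.4 kHz.
k=2: 10.3 kHz, 13.3 kHz.
k=3: 16.2 kHz, 19.2 kHz.
Within [3.9 kHz, 15.4 kHz]: 4.4 kHz, 7.4 kHz, 10.3 kHz, 13.3 kHz.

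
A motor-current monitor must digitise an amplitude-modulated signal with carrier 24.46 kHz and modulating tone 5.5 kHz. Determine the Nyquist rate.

AM sidebands sit at fc ± fm = 18.96 kHz and 29.96 kHz.
Highest-frequency component: 29.96 kHz.
Nyquist rate = 2 × 29.96 kHz = 59.92 kHz.

59.92 kHz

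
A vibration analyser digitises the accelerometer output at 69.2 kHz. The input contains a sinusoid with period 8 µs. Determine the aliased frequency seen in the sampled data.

13.4 kHz

T = 8 µs → f = 1/T = 125 kHz.
125 kHz mod fs = 55.8 kHz.
55.8 kHz > fs/2 = 34.6 kHz, folds to fs − 55.8 kHz = 13.4 kHz.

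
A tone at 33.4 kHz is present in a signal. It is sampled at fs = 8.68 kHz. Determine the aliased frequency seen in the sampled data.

1.32 kHz

33.4 kHz mod fs = 7.36 kHz.
7.36 kHz > fs/2 = 4.34 kHz, folds to fs − 7.36 kHz = 1.32 kHz.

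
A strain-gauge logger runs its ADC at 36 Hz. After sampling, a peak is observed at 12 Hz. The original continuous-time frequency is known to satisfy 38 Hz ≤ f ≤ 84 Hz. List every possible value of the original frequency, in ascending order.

Frequencies that alias to 12 Hz are k·fs ± 12 Hz for integer k ≥ 0.
k=0: 12 Hz.
k=1: 24 Hz, 48 Hz.
k=2: 60 Hz, 84 Hz.
k=3: 96 Hz, 120 Hz.
Within [38 Hz, 84 Hz]: 48 Hz, 60 Hz, 84 Hz.

48 Hz, 60 Hz, 84 Hz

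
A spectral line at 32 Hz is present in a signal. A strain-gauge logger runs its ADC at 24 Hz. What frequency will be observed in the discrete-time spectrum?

8 Hz

32 Hz mod fs = 8 Hz.
8 Hz ≤ fs/2 = 12 Hz, appears at 8 Hz.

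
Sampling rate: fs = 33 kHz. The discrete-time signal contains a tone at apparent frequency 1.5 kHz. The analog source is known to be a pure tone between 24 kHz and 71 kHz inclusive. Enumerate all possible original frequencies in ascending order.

Frequencies that alias to 1.5 kHz are k·fs ± 1.5 kHz for integer k ≥ 0.
k=0: 1.5 kHz.
k=1: 31.5 kHz, 34.5 kHz.
k=2: 64.5 kHz, 67.5 kHz.
k=3: 97.5 kHz, 100.5 kHz.
Within [24 kHz, 71 kHz]: 31.5 kHz, 34.5 kHz, 64.5 kHz, 67.5 kHz.

31.5 kHz, 34.5 kHz, 64.5 kHz, 67.5 kHz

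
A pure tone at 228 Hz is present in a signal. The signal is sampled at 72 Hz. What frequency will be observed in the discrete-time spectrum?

228 Hz mod fs = 12 Hz.
12 Hz ≤ fs/2 = 36 Hz, appears at 12 Hz.

12 Hz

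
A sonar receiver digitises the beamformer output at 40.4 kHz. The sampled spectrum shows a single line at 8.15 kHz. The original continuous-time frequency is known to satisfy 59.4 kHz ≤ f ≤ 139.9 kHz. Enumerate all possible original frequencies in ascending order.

Frequencies that alias to 8.15 kHz are k·fs ± 8.15 kHz for integer k ≥ 0.
k=0: 8.15 kHz.
k=1: 32.25 kHz, 48.55 kHz.
k=2: 72.65 kHz, 88.95 kHz.
k=3: 113.05 kHz, 129.35 kHz.
k=4: 153.45 kHz, 169.75 kHz.
Within [59.4 kHz, 139.9 kHz]: 72.65 kHz, 88.95 kHz, 113.05 kHz, 129.35 kHz.

72.65 kHz, 88.95 kHz, 113.05 kHz, 129.35 kHz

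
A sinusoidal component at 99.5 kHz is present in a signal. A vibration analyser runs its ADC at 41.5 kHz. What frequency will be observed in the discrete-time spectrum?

99.5 kHz mod fs = 16.5 kHz.
16.5 kHz ≤ fs/2 = 20.75 kHz, appears at 16.5 kHz.

16.5 kHz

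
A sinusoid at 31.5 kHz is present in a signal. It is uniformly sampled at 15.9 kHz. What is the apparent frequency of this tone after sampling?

0.3 kHz

31.5 kHz mod fs = 15.6 kHz.
15.6 kHz > fs/2 = 7.95 kHz, folds to fs − 15.6 kHz = 0.3 kHz.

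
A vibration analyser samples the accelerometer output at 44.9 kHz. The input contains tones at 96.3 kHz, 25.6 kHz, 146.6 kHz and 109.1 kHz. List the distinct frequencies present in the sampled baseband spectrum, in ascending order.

6.5 kHz, 11.9 kHz, 19.3 kHz

fs/2 = 22.45 kHz.
96.3 kHz mod fs = 6.5 kHz.
6.5 kHz ≤ fs/2 = 22.45 kHz, appears at 6.5 kHz.
25.6 kHz > fs/2 = 22.45 kHz, folds to fs − 25.6 kHz = 19.3 kHz.
146.6 kHz mod fs = 11.9 kHz.
11.9 kHz ≤ fs/2 = 22.45 kHz, appears at 11.9 kHz.
109.1 kHz mod fs = 19.3 kHz.
19.3 kHz ≤ fs/2 = 22.45 kHz, appears at 19.3 kHz.
Distinct values: {6.5 kHz, 11.9 kHz, 19.3 kHz}.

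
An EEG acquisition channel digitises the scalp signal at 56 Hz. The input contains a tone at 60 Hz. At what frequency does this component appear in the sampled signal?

4 Hz

60 Hz mod fs = 4 Hz.
4 Hz ≤ fs/2 = 28 Hz, appears at 4 Hz.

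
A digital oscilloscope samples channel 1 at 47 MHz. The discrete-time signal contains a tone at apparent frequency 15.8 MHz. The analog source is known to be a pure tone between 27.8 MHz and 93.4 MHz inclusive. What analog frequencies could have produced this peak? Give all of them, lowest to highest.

31.2 MHz, 62.8 MHz, 78.2 MHz

Frequencies that alias to 15.8 MHz are k·fs ± 15.8 MHz for integer k ≥ 0.
k=0: 15.8 MHz.
k=1: 31.2 MHz, 62.8 MHz.
k=2: 78.2 MHz, 109.8 MHz.
k=3: 125.2 MHz, 156.8 MHz.
Within [27.8 MHz, 93.4 MHz]: 31.2 MHz, 62.8 MHz, 78.2 MHz.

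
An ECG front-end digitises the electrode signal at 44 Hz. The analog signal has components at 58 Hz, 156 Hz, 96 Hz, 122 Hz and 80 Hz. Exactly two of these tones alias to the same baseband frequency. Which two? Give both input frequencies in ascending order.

fs/2 = 22 Hz.
58 Hz mod fs = 14 Hz.
14 Hz ≤ fs/2 = 22 Hz, appears at 14 Hz.
156 Hz mod fs = 24 Hz.
24 Hz > fs/2 = 22 Hz, folds to fs − 24 Hz = 20 Hz.
96 Hz mod fs = 8 Hz.
8 Hz ≤ fs/2 = 22 Hz, appears at 8 Hz.
122 Hz mod fs = 34 Hz.
34 Hz > fs/2 = 22 Hz, folds to fs − 34 Hz = 10 Hz.
80 Hz mod fs = 36 Hz.
36 Hz > fs/2 = 22 Hz, folds to fs − 36 Hz = 8 Hz.
80 Hz and 96 Hz both map to 8 Hz.

80 Hz, 96 Hz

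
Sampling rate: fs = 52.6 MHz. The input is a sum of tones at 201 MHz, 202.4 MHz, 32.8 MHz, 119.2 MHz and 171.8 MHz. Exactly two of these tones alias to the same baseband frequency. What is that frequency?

fs/2 = 26.3 MHz.
201 MHz mod fs = 43.2 MHz.
43.2 MHz > fs/2 = 26.3 MHz, folds to fs − 43.2 MHz = 9.4 MHz.
202.4 MHz mod fs = 44.6 MHz.
44.6 MHz > fs/2 = 26.3 MHz, folds to fs − 44.6 MHz = 8 MHz.
32.8 MHz > fs/2 = 26.3 MHz, folds to fs − 32.8 MHz = 19.8 MHz.
119.2 MHz mod fs = 14 MHz.
14 MHz ≤ fs/2 = 26.3 MHz, appears at 14 MHz.
171.8 MHz mod fs = 14 MHz.
14 MHz ≤ fs/2 = 26.3 MHz, appears at 14 MHz.
119.2 MHz and 171.8 MHz both map to 14 MHz.

14 MHz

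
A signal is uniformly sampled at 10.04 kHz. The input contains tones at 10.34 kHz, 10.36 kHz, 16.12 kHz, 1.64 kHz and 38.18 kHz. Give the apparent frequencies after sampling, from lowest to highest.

fs/2 = 5.02 kHz.
10.34 kHz mod fs = 0.3 kHz.
0.3 kHz ≤ fs/2 = 5.02 kHz, appears at 0.3 kHz.
10.36 kHz mod fs = 0.32 kHz.
0.32 kHz ≤ fs/2 = 5.02 kHz, appears at 0.32 kHz.
16.12 kHz mod fs = 6.08 kHz.
6.08 kHz > fs/2 = 5.02 kHz, folds to fs − 6.08 kHz = 3.96 kHz.
1.64 kHz ≤ fs/2 = 5.02 kHz, passes unchanged.
38.18 kHz mod fs = 8.06 kHz.
8.06 kHz > fs/2 = 5.02 kHz, folds to fs − 8.06 kHz = 1.98 kHz.
Distinct values: {0.3 kHz, 0.32 kHz, 1.64 kHz, 1.98 kHz, 3.96 kHz}.

0.3 kHz, 0.32 kHz, 1.64 kHz, 1.98 kHz, 3.96 kHz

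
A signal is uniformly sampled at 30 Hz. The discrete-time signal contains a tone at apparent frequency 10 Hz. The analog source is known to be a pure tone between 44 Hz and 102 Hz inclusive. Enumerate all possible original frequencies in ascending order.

50 Hz, 70 Hz, 80 Hz, 100 Hz

Frequencies that alias to 10 Hz are k·fs ± 10 Hz for integer k ≥ 0.
k=0: 10 Hz.
k=1: 20 Hz, 40 Hz.
k=2: 50 Hz, 70 Hz.
k=3: 80 Hz, 100 Hz.
k=4: 110 Hz, 130 Hz.
Within [44 Hz, 102 Hz]: 50 Hz, 70 Hz, 80 Hz, 100 Hz.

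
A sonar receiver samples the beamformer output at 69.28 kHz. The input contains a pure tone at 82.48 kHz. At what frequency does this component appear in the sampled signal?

13.2 kHz

82.48 kHz mod fs = 13.2 kHz.
13.2 kHz ≤ fs/2 = 34.64 kHz, appears at 13.2 kHz.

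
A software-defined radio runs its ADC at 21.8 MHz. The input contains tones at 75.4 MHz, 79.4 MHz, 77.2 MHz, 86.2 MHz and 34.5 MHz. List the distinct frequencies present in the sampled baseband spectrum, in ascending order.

fs/2 = 10.9 MHz.
75.4 MHz mod fs = 10 MHz.
10 MHz ≤ fs/2 = 10.9 MHz, appears at 10 MHz.
79.4 MHz mod fs = 14 MHz.
14 MHz > fs/2 = 10.9 MHz, folds to fs − 14 MHz = 7.8 MHz.
77.2 MHz mod fs = 11.8 MHz.
11.8 MHz > fs/2 = 10.9 MHz, folds to fs − 11.8 MHz = 10 MHz.
86.2 MHz mod fs = 20.8 MHz.
20.8 MHz > fs/2 = 10.9 MHz, folds to fs − 20.8 MHz = 1 MHz.
34.5 MHz mod fs = 12.7 MHz.
12.7 MHz > fs/2 = 10.9 MHz, folds to fs − 12.7 MHz = 9.1 MHz.
Distinct values: {1 MHz, 7.8 MHz, 9.1 MHz, 10 MHz}.

1 MHz, 7.8 MHz, 9.1 MHz, 10 MHz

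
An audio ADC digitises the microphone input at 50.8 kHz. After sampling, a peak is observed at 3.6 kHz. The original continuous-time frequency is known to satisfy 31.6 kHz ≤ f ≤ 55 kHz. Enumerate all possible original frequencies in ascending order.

Frequencies that alias to 3.6 kHz are k·fs ± 3.6 kHz for integer k ≥ 0.
k=0: 3.6 kHz.
k=1: 47.2 kHz, 54.4 kHz.
k=2: 98 kHz, 105.2 kHz.
Within [31.6 kHz, 55 kHz]: 47.2 kHz, 54.4 kHz.

47.2 kHz, 54.4 kHz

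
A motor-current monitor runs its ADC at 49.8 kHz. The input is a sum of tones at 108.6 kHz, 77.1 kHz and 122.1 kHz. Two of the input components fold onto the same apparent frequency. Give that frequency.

22.5 kHz

fs/2 = 24.9 kHz.
108.6 kHz mod fs = 9 kHz.
9 kHz ≤ fs/2 = 24.9 kHz, appears at 9 kHz.
77.1 kHz mod fs = 27.3 kHz.
27.3 kHz > fs/2 = 24.9 kHz, folds to fs − 27.3 kHz = 22.5 kHz.
122.1 kHz mod fs = 22.5 kHz.
22.5 kHz ≤ fs/2 = 24.9 kHz, appears at 22.5 kHz.
77.1 kHz and 122.1 kHz both map to 22.5 kHz.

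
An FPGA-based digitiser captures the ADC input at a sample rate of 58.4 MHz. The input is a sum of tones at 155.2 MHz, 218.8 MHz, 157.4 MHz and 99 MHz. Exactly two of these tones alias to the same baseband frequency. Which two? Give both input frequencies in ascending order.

fs/2 = 29.2 MHz.
155.2 MHz mod fs = 38.4 MHz.
38.4 MHz > fs/2 = 29.2 MHz, folds to fs − 38.4 MHz = 20 MHz.
218.8 MHz mod fs = 43.6 MHz.
43.6 MHz > fs/2 = 29.2 MHz, folds to fs − 43.6 MHz = 14.8 MHz.
157.4 MHz mod fs = 40.6 MHz.
40.6 MHz > fs/2 = 29.2 MHz, folds to fs − 40.6 MHz = 17.8 MHz.
99 MHz mod fs = 40.6 MHz.
40.6 MHz > fs/2 = 29.2 MHz, folds to fs − 40.6 MHz = 17.8 MHz.
99 MHz and 157.4 MHz both map to 17.8 MHz.

99 MHz, 157.4 MHz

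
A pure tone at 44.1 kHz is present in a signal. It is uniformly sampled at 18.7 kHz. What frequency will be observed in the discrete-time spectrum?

6.7 kHz

44.1 kHz mod fs = 6.7 kHz.
6.7 kHz ≤ fs/2 = 9.35 kHz, appears at 6.7 kHz.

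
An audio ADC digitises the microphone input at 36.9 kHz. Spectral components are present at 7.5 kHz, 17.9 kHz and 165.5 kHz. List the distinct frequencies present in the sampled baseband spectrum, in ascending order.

7.5 kHz, 17.9 kHz

fs/2 = 18.45 kHz.
7.5 kHz ≤ fs/2 = 18.45 kHz, passes unchanged.
17.9 kHz ≤ fs/2 = 18.45 kHz, passes unchanged.
165.5 kHz mod fs = 17.9 kHz.
17.9 kHz ≤ fs/2 = 18.45 kHz, appears at 17.9 kHz.
Distinct values: {7.5 kHz, 17.9 kHz}.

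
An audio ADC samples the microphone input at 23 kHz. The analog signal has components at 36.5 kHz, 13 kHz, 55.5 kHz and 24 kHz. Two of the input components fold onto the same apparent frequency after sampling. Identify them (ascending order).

fs/2 = 11.5 kHz.
36.5 kHz mod fs = 13.5 kHz.
13.5 kHz > fs/2 = 11.5 kHz, folds to fs − 13.5 kHz = 9.5 kHz.
13 kHz > fs/2 = 11.5 kHz, folds to fs − 13 kHz = 10 kHz.
55.5 kHz mod fs = 9.5 kHz.
9.5 kHz ≤ fs/2 = 11.5 kHz, appears at 9.5 kHz.
24 kHz mod fs = 1 kHz.
1 kHz ≤ fs/2 = 11.5 kHz, appears at 1 kHz.
36.5 kHz and 55.5 kHz both map to 9.5 kHz.

36.5 kHz, 55.5 kHz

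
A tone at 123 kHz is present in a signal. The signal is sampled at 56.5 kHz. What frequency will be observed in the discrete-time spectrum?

123 kHz mod fs = 10 kHz.
10 kHz ≤ fs/2 = 28.25 kHz, appears at 10 kHz.

10 kHz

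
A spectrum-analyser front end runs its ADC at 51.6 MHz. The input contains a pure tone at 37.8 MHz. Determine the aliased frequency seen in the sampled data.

37.8 MHz > fs/2 = 25.8 MHz, folds to fs − 37.8 MHz = 13.8 MHz.

13.8 MHz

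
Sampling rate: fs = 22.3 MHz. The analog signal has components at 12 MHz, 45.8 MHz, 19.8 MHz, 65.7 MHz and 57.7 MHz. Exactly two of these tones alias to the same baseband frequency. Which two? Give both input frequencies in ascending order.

fs/2 = 11.15 MHz.
12 MHz > fs/2 = 11.15 MHz, folds to fs − 12 MHz = 10.3 MHz.
45.8 MHz mod fs = 1.2 MHz.
1.2 MHz ≤ fs/2 = 11.15 MHz, appears at 1.2 MHz.
19.8 MHz > fs/2 = 11.15 MHz, folds to fs − 19.8 MHz = 2.5 MHz.
65.7 MHz mod fs = 21.1 MHz.
21.1 MHz > fs/2 = 11.15 MHz, folds to fs − 21.1 MHz = 1.2 MHz.
57.7 MHz mod fs = 13.1 MHz.
13.1 MHz > fs/2 = 11.15 MHz, folds to fs − 13.1 MHz = 9.2 MHz.
45.8 MHz and 65.7 MHz both map to 1.2 MHz.

45.8 MHz, 65.7 MHz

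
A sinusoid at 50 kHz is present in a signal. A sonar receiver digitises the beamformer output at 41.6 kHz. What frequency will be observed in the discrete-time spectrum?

8.4 kHz

50 kHz mod fs = 8.4 kHz.
8.4 kHz ≤ fs/2 = 20.8 kHz, appears at 8.4 kHz.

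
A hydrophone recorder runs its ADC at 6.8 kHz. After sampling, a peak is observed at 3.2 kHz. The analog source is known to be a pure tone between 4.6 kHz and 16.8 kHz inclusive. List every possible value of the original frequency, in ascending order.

Frequencies that alias to 3.2 kHz are k·fs ± 3.2 kHz for integer k ≥ 0.
k=0: 3.2 kHz.
k=1: 3.6 kHz, 10 kHz.
k=2: 10.4 kHz, 16.8 kHz.
k=3: 17.2 kHz, 23.6 kHz.
Within [4.6 kHz, 16.8 kHz]: 10 kHz, 10.4 kHz, 16.8 kHz.

10 kHz, 10.4 kHz, 16.8 kHz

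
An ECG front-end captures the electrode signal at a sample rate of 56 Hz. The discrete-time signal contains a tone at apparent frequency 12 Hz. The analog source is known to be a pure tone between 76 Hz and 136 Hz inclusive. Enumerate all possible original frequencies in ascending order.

100 Hz, 124 Hz

Frequencies that alias to 12 Hz are k·fs ± 12 Hz for integer k ≥ 0.
k=0: 12 Hz.
k=1: 44 Hz, 68 Hz.
k=2: 100 Hz, 124 Hz.
k=3: 156 Hz, 180 Hz.
Within [76 Hz, 136 Hz]: 100 Hz, 124 Hz.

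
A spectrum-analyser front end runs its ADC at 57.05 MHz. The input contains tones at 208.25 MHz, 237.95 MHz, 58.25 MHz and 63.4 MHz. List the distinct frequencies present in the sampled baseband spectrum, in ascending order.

fs/2 = 28.525 MHz.
208.25 MHz mod fs = 37.1 MHz.
37.1 MHz > fs/2 = 28.525 MHz, folds to fs − 37.1 MHz = 19.95 MHz.
237.95 MHz mod fs = 9.75 MHz.
9.75 MHz ≤ fs/2 = 28.525 MHz, appears at 9.75 MHz.
58.25 MHz mod fs = 1.2 MHz.
1.2 MHz ≤ fs/2 = 28.525 MHz, appears at 1.2 MHz.
63.4 MHz mod fs = 6.35 MHz.
6.35 MHz ≤ fs/2 = 28.525 MHz, appears at 6.35 MHz.
Distinct values: {1.2 MHz, 6.35 MHz, 9.75 MHz, 19.95 MHz}.

1.2 MHz, 6.35 MHz, 9.75 MHz, 19.95 MHz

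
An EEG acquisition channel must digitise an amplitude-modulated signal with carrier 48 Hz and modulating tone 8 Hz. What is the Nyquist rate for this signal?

112 Hz

AM sidebands sit at fc ± fm = 40 Hz and 56 Hz.
Highest-frequency component: 56 Hz.
Nyquist rate = 2 × 56 Hz = 112 Hz.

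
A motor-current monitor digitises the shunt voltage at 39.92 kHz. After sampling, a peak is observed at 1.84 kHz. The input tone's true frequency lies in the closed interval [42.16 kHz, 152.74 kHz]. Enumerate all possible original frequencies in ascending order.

Frequencies that alias to 1.84 kHz are k·fs ± 1.84 kHz for integer k ≥ 0.
k=0: 1.84 kHz.
k=1: 38.08 kHz, 41.76 kHz.
k=2: 78 kHz, 81.68 kHz.
k=3: 117.92 kHz, 121.6 kHz.
k=4: 157.84 kHz, 161.52 kHz.
Within [42.16 kHz, 152.74 kHz]: 78 kHz, 81.68 kHz, 117.92 kHz, 121.6 kHz.

78 kHz, 81.68 kHz, 117.92 kHz, 121.6 kHz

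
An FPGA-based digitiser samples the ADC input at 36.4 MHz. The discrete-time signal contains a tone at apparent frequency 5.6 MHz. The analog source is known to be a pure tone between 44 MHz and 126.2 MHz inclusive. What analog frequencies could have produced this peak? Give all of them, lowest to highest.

67.2 MHz, 78.4 MHz, 103.6 MHz, 114.8 MHz

Frequencies that alias to 5.6 MHz are k·fs ± 5.6 MHz for integer k ≥ 0.
k=0: 5.6 MHz.
k=1: 30.8 MHz, 42 MHz.
k=2: 67.2 MHz, 78.4 MHz.
k=3: 103.6 MHz, 114.8 MHz.
k=4: 140 MHz, 151.2 MHz.
Within [44 MHz, 126.2 MHz]: 67.2 MHz, 78.4 MHz, 103.6 MHz, 114.8 MHz.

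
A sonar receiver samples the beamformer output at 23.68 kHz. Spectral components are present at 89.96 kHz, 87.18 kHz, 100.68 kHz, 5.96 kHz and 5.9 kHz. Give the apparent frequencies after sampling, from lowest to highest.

fs/2 = 11.84 kHz.
89.96 kHz mod fs = 18.92 kHz.
18.92 kHz > fs/2 = 11.84 kHz, folds to fs − 18.92 kHz = 4.76 kHz.
87.18 kHz mod fs = 16.14 kHz.
16.14 kHz > fs/2 = 11.84 kHz, folds to fs − 16.14 kHz = 7.54 kHz.
100.68 kHz mod fs = 5.96 kHz.
5.96 kHz ≤ fs/2 = 11.84 kHz, appears at 5.96 kHz.
5.96 kHz ≤ fs/2 = 11.84 kHz, passes unchanged.
5.9 kHz ≤ fs/2 = 11.84 kHz, passes unchanged.
Distinct values: {4.76 kHz, 5.9 kHz, 5.96 kHz, 7.54 kHz}.

4.76 kHz, 5.9 kHz, 5.96 kHz, 7.54 kHz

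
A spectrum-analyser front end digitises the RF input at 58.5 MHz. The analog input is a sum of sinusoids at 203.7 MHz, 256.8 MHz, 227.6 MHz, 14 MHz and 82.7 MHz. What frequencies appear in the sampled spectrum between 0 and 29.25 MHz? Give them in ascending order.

6.4 MHz, 14 MHz, 22.8 MHz, 24.2 MHz, 28.2 MHz

fs/2 = 29.25 MHz.
203.7 MHz mod fs = 28.2 MHz.
28.2 MHz ≤ fs/2 = 29.25 MHz, appears at 28.2 MHz.
256.8 MHz mod fs = 22.8 MHz.
22.8 MHz ≤ fs/2 = 29.25 MHz, appears at 22.8 MHz.
227.6 MHz mod fs = 52.1 MHz.
52.1 MHz > fs/2 = 29.25 MHz, folds to fs − 52.1 MHz = 6.4 MHz.
14 MHz ≤ fs/2 = 29.25 MHz, passes unchanged.
82.7 MHz mod fs = 24.2 MHz.
24.2 MHz ≤ fs/2 = 29.25 MHz, appears at 24.2 MHz.
Distinct values: {6.4 MHz, 14 MHz, 22.8 MHz, 24.2 MHz, 28.2 MHz}.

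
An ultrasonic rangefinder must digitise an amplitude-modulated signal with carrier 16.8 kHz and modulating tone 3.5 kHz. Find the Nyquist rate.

40.6 kHz

AM sidebands sit at fc ± fm = 13.3 kHz and 20.3 kHz.
Highest-frequency component: 20.3 kHz.
Nyquist rate = 2 × 20.3 kHz = 40.6 kHz.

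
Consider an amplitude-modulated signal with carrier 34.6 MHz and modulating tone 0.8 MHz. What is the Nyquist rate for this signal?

70.8 MHz

AM sidebands sit at fc ± fm = 33.8 MHz and 35.4 MHz.
Highest-frequency component: 35.4 MHz.
Nyquist rate = 2 × 35.4 MHz = 70.8 MHz.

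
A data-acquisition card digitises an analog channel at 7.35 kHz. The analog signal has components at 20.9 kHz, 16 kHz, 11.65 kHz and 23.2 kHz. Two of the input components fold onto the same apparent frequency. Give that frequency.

1.15 kHz

fs/2 = 3.675 kHz.
20.9 kHz mod fs = 6.2 kHz.
6.2 kHz > fs/2 = 3.675 kHz, folds to fs − 6.2 kHz = 1.15 kHz.
16 kHz mod fs = 1.3 kHz.
1.3 kHz ≤ fs/2 = 3.675 kHz, appears at 1.3 kHz.
11.65 kHz mod fs = 4.3 kHz.
4.3 kHz > fs/2 = 3.675 kHz, folds to fs − 4.3 kHz = 3.05 kHz.
23.2 kHz mod fs = 1.15 kHz.
1.15 kHz ≤ fs/2 = 3.675 kHz, appears at 1.15 kHz.
20.9 kHz and 23.2 kHz both map to 1.15 kHz.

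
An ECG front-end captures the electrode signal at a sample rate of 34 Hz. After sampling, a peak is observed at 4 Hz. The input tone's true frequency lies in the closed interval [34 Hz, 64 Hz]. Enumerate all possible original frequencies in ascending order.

38 Hz, 64 Hz

Frequencies that alias to 4 Hz are k·fs ± 4 Hz for integer k ≥ 0.
k=0: 4 Hz.
k=1: 30 Hz, 38 Hz.
k=2: 64 Hz, 72 Hz.
k=3: 98 Hz, 106 Hz.
Within [34 Hz, 64 Hz]: 38 Hz, 64 Hz.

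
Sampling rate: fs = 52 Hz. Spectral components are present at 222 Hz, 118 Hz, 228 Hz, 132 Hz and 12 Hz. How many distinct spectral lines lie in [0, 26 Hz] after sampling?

fs/2 = 26 Hz.
222 Hz mod fs = 14 Hz.
14 Hz ≤ fs/2 = 26 Hz, appears at 14 Hz.
118 Hz mod fs = 14 Hz.
14 Hz ≤ fs/2 = 26 Hz, appears at 14 Hz.
228 Hz mod fs = 20 Hz.
20 Hz ≤ fs/2 = 26 Hz, appears at 20 Hz.
132 Hz mod fs = 28 Hz.
28 Hz > fs/2 = 26 Hz, folds to fs − 28 Hz = 24 Hz.
12 Hz ≤ fs/2 = 26 Hz, passes unchanged.
Distinct values: {12 Hz, 14 Hz, 20 Hz, 24 Hz} → 4.

4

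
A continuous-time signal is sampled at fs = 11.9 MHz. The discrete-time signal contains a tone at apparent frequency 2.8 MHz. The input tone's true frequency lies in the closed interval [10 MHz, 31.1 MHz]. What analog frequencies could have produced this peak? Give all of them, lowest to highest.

14.7 MHz, 21 MHz, 26.6 MHz

Frequencies that alias to 2.8 MHz are k·fs ± 2.8 MHz for integer k ≥ 0.
k=0: 2.8 MHz.
k=1: 9.1 MHz, 14.7 MHz.
k=2: 21 MHz, 26.6 MHz.
k=3: 32.9 MHz, 38.5 MHz.
Within [10 MHz, 31.1 MHz]: 14.7 MHz, 21 MHz, 26.6 MHz.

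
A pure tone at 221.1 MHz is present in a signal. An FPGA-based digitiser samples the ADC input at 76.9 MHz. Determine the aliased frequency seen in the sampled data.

9.6 MHz

221.1 MHz mod fs = 67.3 MHz.
67.3 MHz > fs/2 = 38.45 MHz, folds to fs − 67.3 MHz = 9.6 MHz.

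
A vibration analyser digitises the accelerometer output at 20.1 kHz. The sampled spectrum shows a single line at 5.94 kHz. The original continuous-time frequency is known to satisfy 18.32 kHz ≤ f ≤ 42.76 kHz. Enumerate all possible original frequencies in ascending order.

26.04 kHz, 34.26 kHz

Frequencies that alias to 5.94 kHz are k·fs ± 5.94 kHz for integer k ≥ 0.
k=0: 5.94 kHz.
k=1: 14.16 kHz, 26.04 kHz.
k=2: 34.26 kHz, 46.14 kHz.
k=3: 54.36 kHz, 66.24 kHz.
Within [18.32 kHz, 42.76 kHz]: 26.04 kHz, 34.26 kHz.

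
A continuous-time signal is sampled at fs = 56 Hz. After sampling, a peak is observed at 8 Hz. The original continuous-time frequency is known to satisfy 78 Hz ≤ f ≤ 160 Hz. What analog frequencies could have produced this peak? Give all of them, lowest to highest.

Frequencies that alias to 8 Hz are k·fs ± 8 Hz for integer k ≥ 0.
k=0: 8 Hz.
k=1: 48 Hz, 64 Hz.
k=2: 104 Hz, 120 Hz.
k=3: 160 Hz, 176 Hz.
k=4: 216 Hz, 232 Hz.
Within [78 Hz, 160 Hz]: 104 Hz, 120 Hz, 160 Hz.

104 Hz, 120 Hz, 160 Hz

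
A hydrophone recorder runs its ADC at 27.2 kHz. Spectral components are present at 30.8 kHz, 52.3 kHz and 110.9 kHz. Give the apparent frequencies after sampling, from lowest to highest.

2.1 kHz, 3.6 kHz

fs/2 = 13.6 kHz.
30.8 kHz mod fs = 3.6 kHz.
3.6 kHz ≤ fs/2 = 13.6 kHz, appears at 3.6 kHz.
52.3 kHz mod fs = 25.1 kHz.
25.1 kHz > fs/2 = 13.6 kHz, folds to fs − 25.1 kHz = 2.1 kHz.
110.9 kHz mod fs = 2.1 kHz.
2.1 kHz ≤ fs/2 = 13.6 kHz, appears at 2.1 kHz.
Distinct values: {2.1 kHz, 3.6 kHz}.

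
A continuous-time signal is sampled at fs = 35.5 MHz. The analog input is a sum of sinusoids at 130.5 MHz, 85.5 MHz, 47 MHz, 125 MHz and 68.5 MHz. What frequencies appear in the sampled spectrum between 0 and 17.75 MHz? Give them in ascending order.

2.5 MHz, 11.5 MHz, 14.5 MHz, 17 MHz

fs/2 = 17.75 MHz.
130.5 MHz mod fs = 24 MHz.
24 MHz > fs/2 = 17.75 MHz, folds to fs − 24 MHz = 11.5 MHz.
85.5 MHz mod fs = 14.5 MHz.
14.5 MHz ≤ fs/2 = 17.75 MHz, appears at 14.5 MHz.
47 MHz mod fs = 11.5 MHz.
11.5 MHz ≤ fs/2 = 17.75 MHz, appears at 11.5 MHz.
125 MHz mod fs = 18.5 MHz.
18.5 MHz > fs/2 = 17.75 MHz, folds to fs − 18.5 MHz = 17 MHz.
68.5 MHz mod fs = 33 MHz.
33 MHz > fs/2 = 17.75 MHz, folds to fs − 33 MHz = 2.5 MHz.
Distinct values: {2.5 MHz, 11.5 MHz, 14.5 MHz, 17 MHz}.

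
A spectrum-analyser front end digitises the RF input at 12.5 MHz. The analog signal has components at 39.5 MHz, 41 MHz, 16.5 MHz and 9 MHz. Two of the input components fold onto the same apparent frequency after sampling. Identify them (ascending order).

fs/2 = 6.25 MHz.
39.5 MHz mod fs = 2 MHz.
2 MHz ≤ fs/2 = 6.25 MHz, appears at 2 MHz.
41 MHz mod fs = 3.5 MHz.
3.5 MHz ≤ fs/2 = 6.25 MHz, appears at 3.5 MHz.
16.5 MHz mod fs = 4 MHz.
4 MHz ≤ fs/2 = 6.25 MHz, appears at 4 MHz.
9 MHz > fs/2 = 6.25 MHz, folds to fs − 9 MHz = 3.5 MHz.
9 MHz and 41 MHz both map to 3.5 MHz.

9 MHz, 41 MHz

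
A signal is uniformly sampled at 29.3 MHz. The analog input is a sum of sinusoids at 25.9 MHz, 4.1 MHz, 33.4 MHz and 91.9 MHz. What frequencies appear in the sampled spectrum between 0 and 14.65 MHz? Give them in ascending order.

fs/2 = 14.65 MHz.
25.9 MHz > fs/2 = 14.65 MHz, folds to fs − 25.9 MHz = 3.4 MHz.
4.1 MHz ≤ fs/2 = 14.65 MHz, passes unchanged.
33.4 MHz mod fs = 4.1 MHz.
4.1 MHz ≤ fs/2 = 14.65 MHz, appears at 4.1 MHz.
91.9 MHz mod fs = 4 MHz.
4 MHz ≤ fs/2 = 14.65 MHz, appears at 4 MHz.
Distinct values: {3.4 MHz, 4 MHz, 4.1 MHz}.

3.4 MHz, 4 MHz, 4.1 MHz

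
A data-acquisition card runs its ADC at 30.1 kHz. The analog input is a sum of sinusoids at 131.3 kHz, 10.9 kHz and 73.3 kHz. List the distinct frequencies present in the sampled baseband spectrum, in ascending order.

fs/2 = 15.05 kHz.
131.3 kHz mod fs = 10.9 kHz.
10.9 kHz ≤ fs/2 = 15.05 kHz, appears at 10.9 kHz.
10.9 kHz ≤ fs/2 = 15.05 kHz, passes unchanged.
73.3 kHz mod fs = 13.1 kHz.
13.1 kHz ≤ fs/2 = 15.05 kHz, appears at 13.1 kHz.
Distinct values: {10.9 kHz, 13.1 kHz}.

10.9 kHz, 13.1 kHz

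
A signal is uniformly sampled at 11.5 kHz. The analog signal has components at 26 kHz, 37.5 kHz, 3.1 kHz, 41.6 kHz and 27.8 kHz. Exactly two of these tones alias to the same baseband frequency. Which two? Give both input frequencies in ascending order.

26 kHz, 37.5 kHz

fs/2 = 5.75 kHz.
26 kHz mod fs = 3 kHz.
3 kHz ≤ fs/2 = 5.75 kHz, appears at 3 kHz.
37.5 kHz mod fs = 3 kHz.
3 kHz ≤ fs/2 = 5.75 kHz, appears at 3 kHz.
3.1 kHz ≤ fs/2 = 5.75 kHz, passes unchanged.
41.6 kHz mod fs = 7.1 kHz.
7.1 kHz > fs/2 = 5.75 kHz, folds to fs − 7.1 kHz = 4.4 kHz.
27.8 kHz mod fs = 4.8 kHz.
4.8 kHz ≤ fs/2 = 5.75 kHz, appears at 4.8 kHz.
26 kHz and 37.5 kHz both map to 3 kHz.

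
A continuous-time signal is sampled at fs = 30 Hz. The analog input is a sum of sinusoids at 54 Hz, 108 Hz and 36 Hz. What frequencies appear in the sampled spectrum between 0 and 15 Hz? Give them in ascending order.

6 Hz, 12 Hz

fs/2 = 15 Hz.
54 Hz mod fs = 24 Hz.
24 Hz > fs/2 = 15 Hz, folds to fs − 24 Hz = 6 Hz.
108 Hz mod fs = 18 Hz.
18 Hz > fs/2 = 15 Hz, folds to fs − 18 Hz = 12 Hz.
36 Hz mod fs = 6 Hz.
6 Hz ≤ fs/2 = 15 Hz, appears at 6 Hz.
Distinct values: {6 Hz, 12 Hz}.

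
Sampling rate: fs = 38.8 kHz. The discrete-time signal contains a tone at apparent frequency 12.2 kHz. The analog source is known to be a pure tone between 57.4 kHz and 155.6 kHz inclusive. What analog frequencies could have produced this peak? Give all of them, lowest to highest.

Frequencies that alias to 12.2 kHz are k·fs ± 12.2 kHz for integer k ≥ 0.
k=0: 12.2 kHz.
k=1: 26.6 kHz, 51 kHz.
k=2: 65.4 kHz, 89.8 kHz.
k=3: 104.2 kHz, 128.6 kHz.
k=4: 143 kHz, 167.4 kHz.
k=5: 181.8 kHz, 206.2 kHz.
Within [57.4 kHz, 155.6 kHz]: 65.4 kHz, 89.8 kHz, 104.2 kHz, 128.6 kHz, 143 kHz.

65.4 kHz, 89.8 kHz, 104.2 kHz, 128.6 kHz, 143 kHz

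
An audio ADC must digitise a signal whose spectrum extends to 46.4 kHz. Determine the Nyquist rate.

92.8 kHz

Nyquist rate = 2 × 46.4 kHz = 92.8 kHz.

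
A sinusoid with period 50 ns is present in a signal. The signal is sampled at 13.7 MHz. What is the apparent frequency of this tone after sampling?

T = 50 ns → f = 1/T = 20 MHz.
20 MHz mod fs = 6.3 MHz.
6.3 MHz ≤ fs/2 = 6.85 MHz, appears at 6.3 MHz.

6.3 MHz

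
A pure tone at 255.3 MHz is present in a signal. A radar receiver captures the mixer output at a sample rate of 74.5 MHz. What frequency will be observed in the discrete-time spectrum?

255.3 MHz mod fs = 31.8 MHz.
31.8 MHz ≤ fs/2 = 37.25 MHz, appears at 31.8 MHz.

31.8 MHz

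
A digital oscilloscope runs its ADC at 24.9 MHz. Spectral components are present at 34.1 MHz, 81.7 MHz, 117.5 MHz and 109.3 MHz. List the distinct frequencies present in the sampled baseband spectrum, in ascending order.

fs/2 = 12.45 MHz.
34.1 MHz mod fs = 9.2 MHz.
9.2 MHz ≤ fs/2 = 12.45 MHz, appears at 9.2 MHz.
81.7 MHz mod fs = 7 MHz.
7 MHz ≤ fs/2 = 12.45 MHz, appears at 7 MHz.
117.5 MHz mod fs = 17.9 MHz.
17.9 MHz > fs/2 = 12.45 MHz, folds to fs − 17.9 MHz = 7 MHz.
109.3 MHz mod fs = 9.7 MHz.
9.7 MHz ≤ fs/2 = 12.45 MHz, appears at 9.7 MHz.
Distinct values: {7 MHz, 9.2 MHz, 9.7 MHz}.

7 MHz, 9.2 MHz, 9.7 MHz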